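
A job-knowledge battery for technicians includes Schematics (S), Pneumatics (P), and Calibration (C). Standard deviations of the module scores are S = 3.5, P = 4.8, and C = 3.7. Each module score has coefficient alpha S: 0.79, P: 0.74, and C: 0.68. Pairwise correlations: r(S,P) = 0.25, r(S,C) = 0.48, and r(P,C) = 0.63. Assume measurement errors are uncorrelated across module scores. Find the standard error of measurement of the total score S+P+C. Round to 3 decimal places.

3.598

Var(total) = 48.98 + 43.2096 = 92.1896.
True-score variance = 36.0363 + 43.2096 = 79.2459, so reliability = 0.8596.
Error variance = 92.1896 − 79.2459 = 12.9437; SEM = √12.9437 = 3.598.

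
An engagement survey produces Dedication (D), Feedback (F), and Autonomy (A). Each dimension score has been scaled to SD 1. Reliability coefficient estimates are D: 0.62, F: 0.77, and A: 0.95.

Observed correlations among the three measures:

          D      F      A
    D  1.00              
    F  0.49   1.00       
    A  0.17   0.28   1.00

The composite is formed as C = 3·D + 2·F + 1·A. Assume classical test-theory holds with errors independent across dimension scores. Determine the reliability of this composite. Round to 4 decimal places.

Var(C) = 3² + 2² + 1 + 2·[6·0.49 + 3·0.17 + 2·0.28] = 14 + 8.02 = 22.02.
With uncorrelated errors the cross-covariances are all true-score covariance, so they carry over unchanged; only the diagonal terms shrink to ρᵢσᵢ².
True-score variance = [3²·0.62 + 2²·0.77 + 0.95] + 8.02 = 9.61 + 8.02 = 17.63.
Reliability = 17.63 / 22.02 = 0.8006.

0.8006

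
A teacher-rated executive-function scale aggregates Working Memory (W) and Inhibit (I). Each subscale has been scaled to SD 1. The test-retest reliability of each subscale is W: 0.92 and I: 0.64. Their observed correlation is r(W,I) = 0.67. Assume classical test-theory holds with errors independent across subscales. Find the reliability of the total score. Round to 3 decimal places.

0.868

Var(W+I) = 2 + 2·[0.67] = 2 + 1.34 = 3.34.
Under uncorrelated errors the observed covariances equal the true-score covariances, so only the own-variance terms attenuate.
True-score variance = [0.92 + 0.64] + 1.34 = 1.56 + 1.34 = 2.9.
Reliability = 2.9 / 3.34 = 0.868.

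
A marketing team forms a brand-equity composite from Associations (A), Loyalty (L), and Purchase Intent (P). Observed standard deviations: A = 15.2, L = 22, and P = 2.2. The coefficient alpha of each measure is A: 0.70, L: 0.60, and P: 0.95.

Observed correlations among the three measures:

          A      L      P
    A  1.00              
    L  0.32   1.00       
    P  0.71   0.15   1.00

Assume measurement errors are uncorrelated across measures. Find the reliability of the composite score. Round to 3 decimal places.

0.736

Var(A+L+P) = 15.2² + 22² + 2.2² + 2·[15.2·22·0.32 + 15.2·2.2·0.71 + 22·2.2·0.15] = 719.88 + 276.021 = 995.901.
Under uncorrelated errors the observed covariances equal the true-score covariances, so only the own-variance terms attenuate.
True-score variance = [15.2²·0.70 + 22²·0.60 + 2.2²·0.95] + 276.021 = 456.726 + 276.021 = 732.747.
Reliability = 732.747 / 995.901 = 0.736.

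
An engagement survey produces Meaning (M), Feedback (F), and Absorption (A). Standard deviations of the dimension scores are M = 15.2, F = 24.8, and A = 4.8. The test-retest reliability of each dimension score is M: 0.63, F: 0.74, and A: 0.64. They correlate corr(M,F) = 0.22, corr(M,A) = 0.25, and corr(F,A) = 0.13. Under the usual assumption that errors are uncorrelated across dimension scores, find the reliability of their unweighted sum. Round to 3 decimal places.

Var(M+F+A) = 15.2² + 24.8² + 4.8² + 2·[15.2·24.8·0.22 + 15.2·4.8·0.25 + 24.8·4.8·0.13] = 869.12 + 233.293 = 1102.41.
With uncorrelated errors the cross-covariances are all true-score covariance, so they carry over unchanged; only the diagonal terms shrink to ρᵢσᵢ².
True-score variance = [15.2²·0.63 + 24.8²·0.74 + 4.8²·0.64] + 233.293 = 615.43 + 233.293 = 848.723.
Reliability = 848.723 / 1102.41 = 0.770.

0.770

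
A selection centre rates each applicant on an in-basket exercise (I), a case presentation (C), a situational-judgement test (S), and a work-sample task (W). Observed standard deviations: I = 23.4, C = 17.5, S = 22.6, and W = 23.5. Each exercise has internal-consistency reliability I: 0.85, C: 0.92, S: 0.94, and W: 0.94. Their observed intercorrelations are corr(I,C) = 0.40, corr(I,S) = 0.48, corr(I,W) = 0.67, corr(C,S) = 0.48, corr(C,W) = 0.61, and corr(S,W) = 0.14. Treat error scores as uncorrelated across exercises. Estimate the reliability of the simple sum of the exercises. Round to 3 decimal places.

Var(I+C+S+W) = 23.4² + 17.5² + 22.6² + 23.5² + 2·[23.4·17.5·0.40 + 23.4·22.6·0.48 + 23.4·23.5·0.67 + 17.5·22.6·0.48 + 17.5·23.5·0.61 + 22.6·23.5·0.14] = 1916.82 + 2602.27 = 4519.09.
Under uncorrelated errors the observed covariances equal the true-score covariances, so only the own-variance terms attenuate.
True-score variance = [23.4²·0.85 + 17.5²·0.92 + 22.6²·0.94 + 23.5²·0.94] + 2602.27 = 1746.41 + 2602.27 = 4348.67.
Reliability = 4348.67 / 4519.09 = 0.962.

0.962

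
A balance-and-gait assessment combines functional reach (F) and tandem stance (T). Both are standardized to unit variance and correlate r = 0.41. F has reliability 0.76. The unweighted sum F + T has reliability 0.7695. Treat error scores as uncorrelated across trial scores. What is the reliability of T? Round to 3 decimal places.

Var(F+T) = 2 + 2·0.41 = 2.820.
True-score variance = ρ_F + ρ_T + 2·0.41, so 0.7695 = (0.76 + ρ_T + 0.82) / 2.820.
ρ_T = 0.7695·2.820 − 0.76 − 0.82 = 0.590.

0.590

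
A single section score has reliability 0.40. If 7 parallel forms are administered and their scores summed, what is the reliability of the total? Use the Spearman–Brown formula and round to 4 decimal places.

ρ_k = kρ / (1 + (k−1)ρ) = 7·0.40 / (1 + 6·0.40) = 2.800 / 3.400 = 0.8235.

0.8235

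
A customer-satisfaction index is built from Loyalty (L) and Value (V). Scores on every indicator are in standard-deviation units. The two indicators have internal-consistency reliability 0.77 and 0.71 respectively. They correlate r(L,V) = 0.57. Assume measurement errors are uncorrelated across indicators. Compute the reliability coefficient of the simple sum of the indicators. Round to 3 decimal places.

Var(L+V) = 2 + 2·[0.57] = 2 + 1.14 = 3.14.
Under uncorrelated errors the observed covariances equal the true-score covariances, so only the own-variance terms attenuate.
True-score variance = [0.77 + 0.71] + 1.14 = 1.48 + 1.14 = 2.62.
Reliability = 2.62 / 3.14 = 0.834.

0.834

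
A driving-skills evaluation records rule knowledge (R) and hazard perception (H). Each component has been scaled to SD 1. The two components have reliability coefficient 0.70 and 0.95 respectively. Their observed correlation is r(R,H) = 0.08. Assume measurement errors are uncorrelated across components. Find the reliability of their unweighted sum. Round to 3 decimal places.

Var(R+H) = 2 + 2·[0.08] = 2 + 0.16 = 2.16.
Because errors are independent across components, Cov(Tᵢ,Tⱼ) = Cov(Xᵢ,Xⱼ); the off-diagonal part of the true-score variance is the same as above.
True-score variance = [0.70 + 0.95] + 0.16 = 1.65 + 0.16 = 1.81.
Reliability = 1.81 / 2.16 = 0.838.

0.838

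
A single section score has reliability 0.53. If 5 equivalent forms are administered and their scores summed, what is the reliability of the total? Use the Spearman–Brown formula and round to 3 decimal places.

0.849

ρ_k = kρ / (1 + (k−1)ρ) = 5·0.53 / (1 + 4·0.53) = 2.650 / 3.120 = 0.849.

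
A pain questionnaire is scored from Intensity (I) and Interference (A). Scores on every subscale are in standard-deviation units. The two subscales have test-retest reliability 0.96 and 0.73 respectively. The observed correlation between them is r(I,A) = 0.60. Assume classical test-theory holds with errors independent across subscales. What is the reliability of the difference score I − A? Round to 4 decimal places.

0.6125

Var(I−A) = 1 + 1 − 2·0.60 = 2 − 1.2 = 0.8.
Under uncorrelated errors the observed covariances equal the true-score covariances, so only the own-variance terms attenuate.
True-score variance = [0.96 + 0.73] − 1.2 = 1.69 − 1.2 = 0.49.
Reliability = 0.49 / 0.8 = 0.6125.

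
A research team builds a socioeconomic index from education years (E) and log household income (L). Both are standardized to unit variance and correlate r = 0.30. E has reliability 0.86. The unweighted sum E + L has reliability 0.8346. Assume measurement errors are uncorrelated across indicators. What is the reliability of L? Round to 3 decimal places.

Var(E+L) = 2 + 2·0.30 = 2.600.
True-score variance = ρ_E + ρ_L + 2·0.30, so 0.8346 = (0.86 + ρ_L + 0.60) / 2.600.
ρ_L = 0.8346·2.600 − 0.86 − 0.60 = 0.710.

0.710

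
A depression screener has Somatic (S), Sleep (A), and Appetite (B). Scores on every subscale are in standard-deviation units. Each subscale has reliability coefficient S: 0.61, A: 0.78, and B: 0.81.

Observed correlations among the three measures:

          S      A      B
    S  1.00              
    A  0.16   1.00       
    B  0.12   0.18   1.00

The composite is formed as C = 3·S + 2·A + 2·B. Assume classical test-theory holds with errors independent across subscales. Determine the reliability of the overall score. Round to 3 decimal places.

Var(C) = 3² + 2² + 2² + 2·[6·0.16 + 6·0.12 + 4·0.18] = 17 + 4.8 = 21.8.
Under uncorrelated errors the observed covariances equal the true-score covariances, so only the own-variance terms attenuate.
True-score variance = [3²·0.61 + 2²·0.78 + 2²·0.81] + 4.8 = 11.85 + 4.8 = 16.65.
Reliability = 16.65 / 21.8 = 0.764.

0.764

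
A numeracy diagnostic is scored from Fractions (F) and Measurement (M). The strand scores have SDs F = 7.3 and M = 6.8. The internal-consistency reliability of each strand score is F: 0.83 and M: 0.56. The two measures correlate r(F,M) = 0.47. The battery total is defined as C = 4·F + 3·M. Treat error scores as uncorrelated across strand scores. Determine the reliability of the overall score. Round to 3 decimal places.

0.821

Var(C) = 4²·7.3² + 3²·6.8² + 2·[12·7.3·6.8·0.47] = 1268.8 + 559.939 = 1828.74.
With uncorrelated errors the cross-covariances are all true-score covariance, so they carry over unchanged; only the diagonal terms shrink to ρᵢσᵢ².
True-score variance = [4²·7.3²·0.83 + 3²·6.8²·0.56] + 559.939 = 940.741 + 559.939 = 1500.68.
Reliability = 1500.68 / 1828.74 = 0.821.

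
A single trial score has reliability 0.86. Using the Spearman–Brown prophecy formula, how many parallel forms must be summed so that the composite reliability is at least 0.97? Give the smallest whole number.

k ≥ ρ*(1−ρ₁)/(ρ₁(1−ρ*)) = 0.97·0.14 / (0.86·0.03) = 5.264.
Smallest integer k = 6.

6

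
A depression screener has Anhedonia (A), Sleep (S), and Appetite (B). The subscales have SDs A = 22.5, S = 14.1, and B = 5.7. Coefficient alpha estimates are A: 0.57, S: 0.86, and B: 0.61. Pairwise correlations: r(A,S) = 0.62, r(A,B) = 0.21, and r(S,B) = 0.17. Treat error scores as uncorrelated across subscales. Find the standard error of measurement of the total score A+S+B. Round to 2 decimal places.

Var(total) = 737.55 + 474.581 = 1212.13.
True-score variance = 479.358 + 474.581 = 953.939, so reliability = 0.7870.
Error variance = 1212.13 − 953.939 = 258.192; SEM = √258.192 = 16.07.

16.07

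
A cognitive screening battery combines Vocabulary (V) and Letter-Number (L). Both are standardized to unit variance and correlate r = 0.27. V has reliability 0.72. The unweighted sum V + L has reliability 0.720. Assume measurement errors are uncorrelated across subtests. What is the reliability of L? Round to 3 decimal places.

Var(V+L) = 2 + 2·0.27 = 2.540.
True-score variance = ρ_V + ρ_L + 2·0.27, so 0.720 = (0.72 + ρ_L + 0.54) / 2.540.
ρ_L = 0.720·2.540 − 0.72 − 0.54 = 0.569.

0.569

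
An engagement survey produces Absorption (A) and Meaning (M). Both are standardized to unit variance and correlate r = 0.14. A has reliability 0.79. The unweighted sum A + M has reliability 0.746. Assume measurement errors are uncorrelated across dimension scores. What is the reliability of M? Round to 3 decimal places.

0.631

Var(A+M) = 2 + 2·0.14 = 2.280.
True-score variance = ρ_A + ρ_M + 2·0.14, so 0.746 = (0.79 + ρ_M + 0.28) / 2.280.
ρ_M = 0.746·2.280 − 0.79 − 0.28 = 0.631.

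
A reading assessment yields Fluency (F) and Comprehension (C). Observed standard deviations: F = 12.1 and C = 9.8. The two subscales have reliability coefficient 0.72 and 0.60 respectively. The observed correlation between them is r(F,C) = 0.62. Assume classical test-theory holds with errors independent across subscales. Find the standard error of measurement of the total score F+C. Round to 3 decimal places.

8.911

Var(total) = 242.45 + 147.039 = 389.489.
True-score variance = 163.039 + 147.039 = 310.078, so reliability = 0.7961.
Error variance = 389.489 − 310.078 = 79.4108; SEM = √79.4108 = 8.911.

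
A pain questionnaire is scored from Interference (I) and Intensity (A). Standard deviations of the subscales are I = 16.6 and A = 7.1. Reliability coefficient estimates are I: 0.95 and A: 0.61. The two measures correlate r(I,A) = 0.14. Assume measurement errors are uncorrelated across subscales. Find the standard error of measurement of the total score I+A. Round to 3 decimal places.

5.783

Var(total) = 325.97 + 33.0008 = 358.971.
True-score variance = 292.532 + 33.0008 = 325.533, so reliability = 0.9069.
Error variance = 358.971 − 325.533 = 33.4379; SEM = √33.4379 = 5.783.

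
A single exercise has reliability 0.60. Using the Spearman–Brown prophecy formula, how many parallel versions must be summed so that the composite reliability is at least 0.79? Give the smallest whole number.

3

k ≥ ρ*(1−ρ₁)/(ρ₁(1−ρ*)) = 0.79·0.40 / (0.60·0.21) = 2.508.
Smallest integer k = 3.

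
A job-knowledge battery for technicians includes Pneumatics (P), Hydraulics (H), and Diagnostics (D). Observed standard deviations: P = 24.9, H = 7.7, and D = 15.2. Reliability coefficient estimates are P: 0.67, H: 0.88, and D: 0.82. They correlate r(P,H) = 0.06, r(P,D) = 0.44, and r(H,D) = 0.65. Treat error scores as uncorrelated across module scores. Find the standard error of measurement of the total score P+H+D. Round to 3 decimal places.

Var(total) = 910.34 + 508.222 = 1418.56.
True-score variance = 657.035 + 508.222 = 1165.26, so reliability = 0.8214.
Error variance = 1418.56 − 1165.26 = 253.305; SEM = √253.305 = 15.916.

15.916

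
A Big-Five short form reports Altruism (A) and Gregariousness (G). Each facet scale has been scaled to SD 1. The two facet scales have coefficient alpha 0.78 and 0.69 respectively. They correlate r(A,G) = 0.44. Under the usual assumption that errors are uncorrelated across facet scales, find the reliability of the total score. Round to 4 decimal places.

0.8160

Var(A+G) = 2 + 2·[0.44] = 2 + 0.88 = 2.88.
With uncorrelated errors the cross-covariances are all true-score covariance, so they carry over unchanged; only the diagonal terms shrink to ρᵢσᵢ².
True-score variance = [0.78 + 0.69] + 0.88 = 1.47 + 0.88 = 2.35.
Reliability = 2.35 / 2.88 = 0.8160.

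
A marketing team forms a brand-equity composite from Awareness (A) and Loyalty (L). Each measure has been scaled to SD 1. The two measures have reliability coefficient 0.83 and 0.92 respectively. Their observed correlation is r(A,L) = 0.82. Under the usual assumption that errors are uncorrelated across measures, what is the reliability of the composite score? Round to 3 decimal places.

0.931

Var(A+L) = 2 + 2·[0.82] = 2 + 1.64 = 3.64.
Under uncorrelated errors the observed covariances equal the true-score covariances, so only the own-variance terms attenuate.
True-score variance = [0.83 + 0.92] + 1.64 = 1.75 + 1.64 = 3.39.
Reliability = 3.39 / 3.64 = 0.931.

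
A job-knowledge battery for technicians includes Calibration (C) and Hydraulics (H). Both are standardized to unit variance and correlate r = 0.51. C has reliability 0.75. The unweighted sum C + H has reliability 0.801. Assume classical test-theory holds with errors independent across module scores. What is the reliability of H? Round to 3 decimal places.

Var(C+H) = 2 + 2·0.51 = 3.020.
True-score variance = ρ_C + ρ_H + 2·0.51, so 0.801 = (0.75 + ρ_H + 1.02) / 3.020.
ρ_H = 0.801·3.020 − 0.75 − 1.02 = 0.649.

0.649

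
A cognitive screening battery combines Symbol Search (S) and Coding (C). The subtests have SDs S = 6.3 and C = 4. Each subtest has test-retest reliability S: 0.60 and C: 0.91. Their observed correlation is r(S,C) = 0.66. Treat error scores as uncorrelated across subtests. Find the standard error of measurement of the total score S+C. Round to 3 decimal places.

Var(total) = 55.69 + 33.264 = 88.954.
True-score variance = 38.374 + 33.264 = 71.638, so reliability = 0.8053.
Error variance = 88.954 − 71.638 = 17.316; SEM = √17.316 = 4.161.

4.161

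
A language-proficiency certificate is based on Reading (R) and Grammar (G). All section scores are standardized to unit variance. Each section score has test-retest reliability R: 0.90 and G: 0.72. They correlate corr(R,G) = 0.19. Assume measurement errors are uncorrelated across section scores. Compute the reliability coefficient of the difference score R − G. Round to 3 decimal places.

Var(R−G) = 1 + 1 − 2·0.19 = 2 − 0.38 = 1.62.
Under uncorrelated errors the observed covariances equal the true-score covariances, so only the own-variance terms attenuate.
True-score variance = [0.90 + 0.72] − 0.38 = 1.62 − 0.38 = 1.24.
Reliability = 1.24 / 1.62 = 0.765.

0.765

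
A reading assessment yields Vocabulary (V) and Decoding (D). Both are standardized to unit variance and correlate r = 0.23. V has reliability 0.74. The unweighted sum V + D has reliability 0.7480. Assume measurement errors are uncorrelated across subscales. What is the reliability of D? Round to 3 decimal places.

0.640

Var(V+D) = 2 + 2·0.23 = 2.460.
True-score variance = ρ_V + ρ_D + 2·0.23, so 0.7480 = (0.74 + ρ_D + 0.46) / 2.460.
ρ_D = 0.7480·2.460 − 0.74 − 0.46 = 0.640.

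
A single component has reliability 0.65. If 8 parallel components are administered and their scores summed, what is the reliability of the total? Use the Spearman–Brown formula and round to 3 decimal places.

ρ_k = kρ / (1 + (k−1)ρ) = 8·0.65 / (1 + 7·0.65) = 5.200 / 5.550 = 0.937.

0.937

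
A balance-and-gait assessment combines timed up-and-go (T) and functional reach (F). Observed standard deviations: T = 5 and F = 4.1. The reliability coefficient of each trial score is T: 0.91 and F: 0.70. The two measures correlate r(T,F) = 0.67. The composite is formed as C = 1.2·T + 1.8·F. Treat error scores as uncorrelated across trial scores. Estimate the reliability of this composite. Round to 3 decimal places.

0.869

Var(C) = 1.2²·5² + 1.8²·4.1² + 2·[2.16·5·4.1·0.67] = 90.4644 + 59.3352 = 149.8.
With uncorrelated errors the cross-covariances are all true-score covariance, so they carry over unchanged; only the diagonal terms shrink to ρᵢσᵢ².
True-score variance = [1.2²·5²·0.91 + 1.8²·4.1²·0.70] + 59.3352 = 70.8851 + 59.3352 = 130.22.
Reliability = 130.22 / 149.8 = 0.869.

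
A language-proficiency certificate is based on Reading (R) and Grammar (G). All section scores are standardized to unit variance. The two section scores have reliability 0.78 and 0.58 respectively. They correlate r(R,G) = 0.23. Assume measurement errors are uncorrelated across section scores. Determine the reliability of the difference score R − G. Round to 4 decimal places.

0.5844

Var(R−G) = 1 + 1 − 2·0.23 = 2 − 0.46 = 1.54.
With uncorrelated errors the cross-covariances are all true-score covariance, so they carry over unchanged; only the diagonal terms shrink to ρᵢσᵢ².
True-score variance = [0.78 + 0.58] − 0.46 = 1.36 − 0.46 = 0.9.
Reliability = 0.9 / 1.54 = 0.5844.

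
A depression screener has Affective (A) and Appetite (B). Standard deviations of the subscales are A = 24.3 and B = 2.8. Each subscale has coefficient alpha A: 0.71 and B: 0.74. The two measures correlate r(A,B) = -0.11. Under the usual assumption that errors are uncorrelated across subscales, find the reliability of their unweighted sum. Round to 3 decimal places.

0.703

Var(A+B) = 24.3² + 2.8² + 2·[24.3·2.8·(-0.11)] = 598.33 − 14.9688 = 583.361.
Under uncorrelated errors the observed covariances equal the true-score covariances, so only the own-variance terms attenuate.
True-score variance = [24.3²·0.71 + 2.8²·0.74] − 14.9688 = 425.049 − 14.9688 = 410.081.
Reliability = 410.081 / 583.361 = 0.703.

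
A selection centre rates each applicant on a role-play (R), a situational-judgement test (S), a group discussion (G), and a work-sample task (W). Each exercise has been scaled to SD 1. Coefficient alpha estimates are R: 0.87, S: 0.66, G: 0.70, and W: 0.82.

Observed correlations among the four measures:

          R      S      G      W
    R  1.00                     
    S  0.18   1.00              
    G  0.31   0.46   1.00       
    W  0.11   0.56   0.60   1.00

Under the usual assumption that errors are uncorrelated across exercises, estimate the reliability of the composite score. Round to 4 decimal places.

Var(R+S+G+W) = 4 + 2·[0.18 + 0.31 + 0.11 + 0.46 + 0.56 + 0.60] = 4 + 4.44 = 8.44.
With uncorrelated errors the cross-covariances are all true-score covariance, so they carry over unchanged; only the diagonal terms shrink to ρᵢσᵢ².
True-score variance = [0.87 + 0.66 + 0.70 + 0.82] + 4.44 = 3.05 + 4.44 = 7.49.
Reliability = 7.49 / 8.44 = 0.8874.

0.8874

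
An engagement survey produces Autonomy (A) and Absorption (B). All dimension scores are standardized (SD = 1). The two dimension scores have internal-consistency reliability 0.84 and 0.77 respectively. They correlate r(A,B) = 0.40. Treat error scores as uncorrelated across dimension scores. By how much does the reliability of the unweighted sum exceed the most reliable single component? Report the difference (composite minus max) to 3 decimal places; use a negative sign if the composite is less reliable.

Var(sum) = 2 + 0.8 = 2.8; true-score variance = 1.61 + 0.8 = 2.41; composite reliability = 0.8607.
Max component reliability = 0.8400.
Difference = 0.8607 − 0.8400 = 0.021.

0.021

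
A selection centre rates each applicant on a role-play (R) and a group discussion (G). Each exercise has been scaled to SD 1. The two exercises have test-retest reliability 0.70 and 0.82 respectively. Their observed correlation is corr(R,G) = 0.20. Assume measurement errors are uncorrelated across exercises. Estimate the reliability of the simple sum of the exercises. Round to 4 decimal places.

0.8000

Var(R+G) = 2 + 2·[0.20] = 2 + 0.4 = 2.4.
Because errors are independent across components, Cov(Tᵢ,Tⱼ) = Cov(Xᵢ,Xⱼ); the off-diagonal part of the true-score variance is the same as above.
True-score variance = [0.70 + 0.82] + 0.4 = 1.52 + 0.4 = 1.92.
Reliability = 1.92 / 2.4 = 0.8000.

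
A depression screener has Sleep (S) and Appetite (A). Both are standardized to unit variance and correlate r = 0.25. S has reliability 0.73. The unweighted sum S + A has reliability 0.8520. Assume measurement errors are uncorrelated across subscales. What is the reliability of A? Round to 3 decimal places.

Var(S+A) = 2 + 2·0.25 = 2.500.
True-score variance = ρ_S + ρ_A + 2·0.25, so 0.8520 = (0.73 + ρ_A + 0.50) / 2.500.
ρ_A = 0.8520·2.500 − 0.73 − 0.50 = 0.900.

0.900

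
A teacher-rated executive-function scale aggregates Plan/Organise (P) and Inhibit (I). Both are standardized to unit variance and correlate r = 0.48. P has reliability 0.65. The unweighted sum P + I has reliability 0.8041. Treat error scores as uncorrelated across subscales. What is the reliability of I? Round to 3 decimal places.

0.770

Var(P+I) = 2 + 2·0.48 = 2.960.
True-score variance = ρ_P + ρ_I + 2·0.48, so 0.8041 = (0.65 + ρ_I + 0.96) / 2.960.
ρ_I = 0.8041·2.960 − 0.65 − 0.96 = 0.770.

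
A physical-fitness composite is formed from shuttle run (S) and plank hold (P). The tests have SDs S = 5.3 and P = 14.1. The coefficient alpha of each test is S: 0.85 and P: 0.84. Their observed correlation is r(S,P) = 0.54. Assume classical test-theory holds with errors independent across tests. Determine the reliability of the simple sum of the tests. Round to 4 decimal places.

Var(S+P) = 5.3² + 14.1² + 2·[5.3·14.1·0.54] = 226.9 + 80.7084 = 307.608.
With uncorrelated errors the cross-covariances are all true-score covariance, so they carry over unchanged; only the diagonal terms shrink to ρᵢσᵢ².
True-score variance = [5.3²·0.85 + 14.1²·0.84] + 80.7084 = 190.877 + 80.7084 = 271.585.
Reliability = 271.585 / 307.608 = 0.8829.

0.8829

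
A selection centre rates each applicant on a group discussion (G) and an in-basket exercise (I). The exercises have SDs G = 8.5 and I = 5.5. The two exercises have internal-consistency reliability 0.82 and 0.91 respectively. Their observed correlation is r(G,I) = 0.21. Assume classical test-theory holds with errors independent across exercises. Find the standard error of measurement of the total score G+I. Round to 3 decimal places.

Var(total) = 102.5 + 19.635 = 122.135.
True-score variance = 86.7725 + 19.635 = 106.407, so reliability = 0.8712.
Error variance = 122.135 − 106.407 = 15.7275; SEM = √15.7275 = 3.966.

3.966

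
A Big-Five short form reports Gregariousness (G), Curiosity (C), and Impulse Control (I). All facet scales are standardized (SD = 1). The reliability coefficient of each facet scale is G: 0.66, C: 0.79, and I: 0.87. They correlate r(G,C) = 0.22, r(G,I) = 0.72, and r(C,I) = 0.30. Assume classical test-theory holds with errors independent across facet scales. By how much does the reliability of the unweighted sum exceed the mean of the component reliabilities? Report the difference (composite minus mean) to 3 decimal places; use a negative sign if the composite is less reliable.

0.103

Var(sum) = 3 + 2.48 = 5.48; true-score variance = 2.32 + 2.48 = 4.8; composite reliability = 0.8759.
Mean component reliability = 0.7733.
Difference = 0.8759 − 0.7733 = 0.103.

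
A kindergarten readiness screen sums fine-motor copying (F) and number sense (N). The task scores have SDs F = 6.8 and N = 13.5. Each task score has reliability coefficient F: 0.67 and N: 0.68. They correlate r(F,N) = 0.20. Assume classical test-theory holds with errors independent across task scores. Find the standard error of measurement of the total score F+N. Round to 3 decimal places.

8.578

Var(total) = 228.49 + 36.72 = 265.21.
True-score variance = 154.911 + 36.72 = 191.631, so reliability = 0.7226.
Error variance = 265.21 − 191.631 = 73.5792; SEM = √73.5792 = 8.578.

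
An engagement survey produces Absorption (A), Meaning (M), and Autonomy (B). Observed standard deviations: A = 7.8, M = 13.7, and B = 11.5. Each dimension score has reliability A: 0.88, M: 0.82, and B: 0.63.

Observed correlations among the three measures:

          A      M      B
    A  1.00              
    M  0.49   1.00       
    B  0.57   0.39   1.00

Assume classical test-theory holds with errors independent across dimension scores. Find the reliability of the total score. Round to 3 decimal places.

0.873

Var(A+M+B) = 7.8² + 13.7² + 11.5² + 2·[7.8·13.7·0.49 + 7.8·11.5·0.57 + 13.7·11.5·0.39] = 380.78 + 329.87 = 710.65.
With uncorrelated errors the cross-covariances are all true-score covariance, so they carry over unchanged; only the diagonal terms shrink to ρᵢσᵢ².
True-score variance = [7.8²·0.88 + 13.7²·0.82 + 11.5²·0.63] + 329.87 = 290.762 + 329.87 = 620.632.
Reliability = 620.632 / 710.65 = 0.873.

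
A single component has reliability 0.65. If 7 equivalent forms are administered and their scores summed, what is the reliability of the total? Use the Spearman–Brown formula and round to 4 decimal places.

ρ_k = kρ / (1 + (k−1)ρ) = 7·0.65 / (1 + 6·0.65) = 4.550 / 4.900 = 0.9286.

0.9286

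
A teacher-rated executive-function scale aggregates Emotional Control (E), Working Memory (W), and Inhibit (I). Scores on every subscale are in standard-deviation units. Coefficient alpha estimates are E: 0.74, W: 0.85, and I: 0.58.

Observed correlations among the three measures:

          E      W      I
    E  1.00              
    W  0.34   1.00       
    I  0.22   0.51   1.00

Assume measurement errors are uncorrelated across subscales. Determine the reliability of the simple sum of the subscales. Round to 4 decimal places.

Var(E+W+I) = 3 + 2·[0.34 + 0.22 + 0.51] = 3 + 2.14 = 5.14.
Under uncorrelated errors the observed covariances equal the true-score covariances, so only the own-variance terms attenuate.
True-score variance = [0.74 + 0.85 + 0.58] + 2.14 = 2.17 + 2.14 = 4.31.
Reliability = 4.31 / 5.14 = 0.8385.

0.8385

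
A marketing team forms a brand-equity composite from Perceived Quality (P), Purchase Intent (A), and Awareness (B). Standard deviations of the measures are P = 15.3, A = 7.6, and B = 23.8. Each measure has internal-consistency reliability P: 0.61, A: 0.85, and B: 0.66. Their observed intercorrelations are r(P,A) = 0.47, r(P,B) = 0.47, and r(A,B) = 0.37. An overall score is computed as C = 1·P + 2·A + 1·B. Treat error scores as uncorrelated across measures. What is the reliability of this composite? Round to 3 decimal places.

Var(C) = 15.3² + 2²·7.6² + 23.8² + 2·[2·15.3·7.6·0.47 + 15.3·23.8·0.47 + 2·7.6·23.8·0.37] = 1031.57 + 828.6 = 1860.17.
Because errors are independent across components, Cov(Tᵢ,Tⱼ) = Cov(Xᵢ,Xⱼ); the off-diagonal part of the true-score variance is the same as above.
True-score variance = [15.3²·0.61 + 2²·7.6²·0.85 + 23.8²·0.66] + 828.6 = 713.029 + 828.6 = 1541.63.
Reliability = 1541.63 / 1860.17 = 0.829.

0.829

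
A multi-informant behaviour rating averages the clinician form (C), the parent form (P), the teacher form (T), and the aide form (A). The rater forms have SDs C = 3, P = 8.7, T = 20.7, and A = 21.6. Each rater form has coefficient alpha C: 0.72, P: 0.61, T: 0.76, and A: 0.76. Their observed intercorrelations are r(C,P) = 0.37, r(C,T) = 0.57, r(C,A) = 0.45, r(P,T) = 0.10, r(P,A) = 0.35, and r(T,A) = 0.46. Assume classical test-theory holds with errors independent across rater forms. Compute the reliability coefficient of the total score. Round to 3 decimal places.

0.855

Var(C+P+T+A) = 3² + 8.7² + 20.7² + 21.6² + 2·[3·8.7·0.37 + 3·20.7·0.57 + 3·21.6·0.45 + 8.7·20.7·0.10 + 8.7·21.6·0.35 + 20.7·21.6·0.46] = 979.74 + 727.34 = 1707.08.
Under uncorrelated errors the observed covariances equal the true-score covariances, so only the own-variance terms attenuate.
True-score variance = [3²·0.72 + 8.7²·0.61 + 20.7²·0.76 + 21.6²·0.76] + 727.34 = 732.889 + 727.34 = 1460.23.
Reliability = 1460.23 / 1707.08 = 0.855.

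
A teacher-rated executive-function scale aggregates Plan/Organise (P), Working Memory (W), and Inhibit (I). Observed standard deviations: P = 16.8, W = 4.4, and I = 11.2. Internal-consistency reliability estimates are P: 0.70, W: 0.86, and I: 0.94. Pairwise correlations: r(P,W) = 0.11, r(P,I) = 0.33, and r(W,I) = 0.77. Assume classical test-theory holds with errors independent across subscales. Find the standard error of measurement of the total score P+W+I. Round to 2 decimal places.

Var(total) = 427.04 + 216.339 = 643.379.
True-score variance = 332.131 + 216.339 = 548.47, so reliability = 0.8525.
Error variance = 643.379 − 548.47 = 94.9088; SEM = √94.9088 = 9.74.

9.74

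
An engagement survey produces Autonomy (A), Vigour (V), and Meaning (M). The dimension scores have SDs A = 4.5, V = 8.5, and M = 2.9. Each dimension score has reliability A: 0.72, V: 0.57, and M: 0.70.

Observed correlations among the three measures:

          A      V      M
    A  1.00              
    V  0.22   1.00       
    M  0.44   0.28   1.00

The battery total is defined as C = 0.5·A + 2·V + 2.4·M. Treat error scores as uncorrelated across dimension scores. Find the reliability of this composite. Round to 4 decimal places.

Var(C) = 0.5²·4.5² + 2²·8.5² + 2.4²·2.9² + 2·[4.5·8.5·0.22 + 1.2·4.5·2.9·0.44 + 4.8·8.5·2.9·0.28] = 342.504 + 96.87 = 439.374.
Because errors are independent across components, Cov(Tᵢ,Tⱼ) = Cov(Xᵢ,Xⱼ); the off-diagonal part of the true-score variance is the same as above.
True-score variance = [0.5²·4.5²·0.72 + 2²·8.5²·0.57 + 2.4²·2.9²·0.70] + 96.87 = 202.284 + 96.87 = 299.154.
Reliability = 299.154 / 439.374 = 0.6809.

0.6809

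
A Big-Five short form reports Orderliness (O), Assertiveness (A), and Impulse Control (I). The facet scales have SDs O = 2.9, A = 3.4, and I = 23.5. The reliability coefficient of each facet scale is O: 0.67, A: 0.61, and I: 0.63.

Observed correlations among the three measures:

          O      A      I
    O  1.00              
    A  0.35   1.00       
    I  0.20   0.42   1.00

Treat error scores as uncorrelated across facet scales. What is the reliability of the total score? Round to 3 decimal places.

0.686

Var(O+A+I) = 2.9² + 3.4² + 23.5² + 2·[2.9·3.4·0.35 + 2.9·23.5·0.20 + 3.4·23.5·0.42] = 572.22 + 101.278 = 673.498.
Because errors are independent across components, Cov(Tᵢ,Tⱼ) = Cov(Xᵢ,Xⱼ); the off-diagonal part of the true-score variance is the same as above.
True-score variance = [2.9²·0.67 + 3.4²·0.61 + 23.5²·0.63] + 101.278 = 360.604 + 101.278 = 461.882.
Reliability = 461.882 / 673.498 = 0.686.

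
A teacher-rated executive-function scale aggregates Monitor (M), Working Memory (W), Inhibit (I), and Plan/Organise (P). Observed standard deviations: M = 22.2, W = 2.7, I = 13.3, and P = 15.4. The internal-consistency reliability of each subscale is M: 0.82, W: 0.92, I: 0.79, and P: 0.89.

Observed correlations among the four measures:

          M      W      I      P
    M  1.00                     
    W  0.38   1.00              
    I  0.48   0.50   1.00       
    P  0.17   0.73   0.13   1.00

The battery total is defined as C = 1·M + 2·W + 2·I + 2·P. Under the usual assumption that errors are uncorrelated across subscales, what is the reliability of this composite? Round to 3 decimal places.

0.906

Var(C) = 22.2² + 2²·2.7² + 2²·13.3² + 2²·15.4² + 2·[2·22.2·2.7·0.38 + 2·22.2·13.3·0.48 + 2·22.2·15.4·0.17 + 4·2.7·13.3·0.50 + 4·2.7·15.4·0.73 + 4·13.3·15.4·0.13] = 2178.2 + 1489.97 = 3668.17.
Because errors are independent across components, Cov(Tᵢ,Tⱼ) = Cov(Xᵢ,Xⱼ); the off-diagonal part of the true-score variance is the same as above.
True-score variance = [22.2²·0.82 + 2²·2.7²·0.92 + 2²·13.3²·0.79 + 2²·15.4²·0.89] + 1489.97 = 1834.22 + 1489.97 = 3324.18.
Reliability = 3324.18 / 3668.17 = 0.906.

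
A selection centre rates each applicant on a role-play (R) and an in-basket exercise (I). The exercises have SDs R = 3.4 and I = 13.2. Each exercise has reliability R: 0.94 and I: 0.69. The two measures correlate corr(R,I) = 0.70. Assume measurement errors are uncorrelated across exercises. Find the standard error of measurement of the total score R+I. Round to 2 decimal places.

7.40

Var(total) = 185.8 + 62.832 = 248.632.
True-score variance = 131.092 + 62.832 = 193.924, so reliability = 0.7800.
Error variance = 248.632 − 193.924 = 54.708; SEM = √54.708 = 7.40.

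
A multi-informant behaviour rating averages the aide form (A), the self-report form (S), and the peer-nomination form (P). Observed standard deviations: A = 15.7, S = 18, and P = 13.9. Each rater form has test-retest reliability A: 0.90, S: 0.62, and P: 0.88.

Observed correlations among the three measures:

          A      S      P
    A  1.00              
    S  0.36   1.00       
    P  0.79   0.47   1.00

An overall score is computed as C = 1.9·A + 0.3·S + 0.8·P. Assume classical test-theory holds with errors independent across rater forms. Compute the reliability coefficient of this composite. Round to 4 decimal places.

Var(C) = 1.9²·15.7² + 0.3²·18² + 0.8²·13.9² + 2·[0.57·15.7·18·0.36 + 1.52·15.7·13.9·0.79 + 0.24·18·13.9·0.47] = 1042.64 + 696.525 = 1739.17.
Because errors are independent across components, Cov(Tᵢ,Tⱼ) = Cov(Xᵢ,Xⱼ); the off-diagonal part of the true-score variance is the same as above.
True-score variance = [1.9²·15.7²·0.90 + 0.3²·18²·0.62 + 0.8²·13.9²·0.88] + 696.525 = 927.741 + 696.525 = 1624.27.
Reliability = 1624.27 / 1739.17 = 0.9339.

0.9339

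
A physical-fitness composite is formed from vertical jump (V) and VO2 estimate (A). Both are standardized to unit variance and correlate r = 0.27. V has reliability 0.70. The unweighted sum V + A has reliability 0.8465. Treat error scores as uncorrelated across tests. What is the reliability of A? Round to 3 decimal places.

Var(V+A) = 2 + 2·0.27 = 2.540.
True-score variance = ρ_V + ρ_A + 2·0.27, so 0.8465 = (0.70 + ρ_A + 0.54) / 2.540.
ρ_A = 0.8465·2.540 − 0.70 − 0.54 = 0.910.

0.910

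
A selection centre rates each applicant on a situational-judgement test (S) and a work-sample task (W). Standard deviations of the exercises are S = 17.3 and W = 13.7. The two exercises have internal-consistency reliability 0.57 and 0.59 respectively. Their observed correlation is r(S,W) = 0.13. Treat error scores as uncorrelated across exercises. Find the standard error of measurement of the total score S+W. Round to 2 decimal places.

14.34

Var(total) = 486.98 + 61.6226 = 548.603.
True-score variance = 281.332 + 61.6226 = 342.955, so reliability = 0.6251.
Error variance = 548.603 − 342.955 = 205.648; SEM = √205.648 = 14.34.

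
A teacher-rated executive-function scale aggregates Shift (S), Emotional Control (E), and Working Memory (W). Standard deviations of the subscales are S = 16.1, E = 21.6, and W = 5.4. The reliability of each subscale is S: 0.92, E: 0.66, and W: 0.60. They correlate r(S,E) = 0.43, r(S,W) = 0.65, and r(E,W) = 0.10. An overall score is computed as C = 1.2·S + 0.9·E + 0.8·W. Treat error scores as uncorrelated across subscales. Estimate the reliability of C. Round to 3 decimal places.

0.864

Var(C) = 1.2²·16.1² + 0.9²·21.6² + 0.8²·5.4² + 2·[1.08·16.1·21.6·0.43 + 0.96·16.1·5.4·0.65 + 0.72·21.6·5.4·0.10] = 769.838 + 448.297 = 1218.14.
Because errors are independent across components, Cov(Tᵢ,Tⱼ) = Cov(Xᵢ,Xⱼ); the off-diagonal part of the true-score variance is the same as above.
True-score variance = [1.2²·16.1²·0.92 + 0.9²·21.6²·0.66 + 0.8²·5.4²·0.60] + 448.297 = 604.022 + 448.297 = 1052.32.
Reliability = 1052.32 / 1218.14 = 0.864.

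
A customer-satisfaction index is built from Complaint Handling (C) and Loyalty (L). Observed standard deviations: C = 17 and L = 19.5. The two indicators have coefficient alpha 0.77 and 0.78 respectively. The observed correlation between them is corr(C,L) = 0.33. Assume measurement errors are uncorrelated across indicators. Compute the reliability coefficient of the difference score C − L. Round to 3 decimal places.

Var(C−L) = 17² + 19.5² − 2·17·19.5·0.33 = 669.25 − 218.79 = 450.46.
Because errors are independent across components, Cov(Tᵢ,Tⱼ) = Cov(Xᵢ,Xⱼ); the off-diagonal part of the true-score variance is the same as above.
True-score variance = [17²·0.77 + 19.5²·0.78] − 218.79 = 519.125 − 218.79 = 300.335.
Reliability = 300.335 / 450.46 = 0.667.

0.667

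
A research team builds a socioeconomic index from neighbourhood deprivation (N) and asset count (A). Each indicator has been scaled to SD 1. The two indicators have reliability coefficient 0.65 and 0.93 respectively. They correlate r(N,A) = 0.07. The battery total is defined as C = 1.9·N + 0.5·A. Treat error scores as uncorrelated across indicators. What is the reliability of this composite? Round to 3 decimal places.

Var(C) = 1.9² + 0.5² + 2·[0.95·0.07] = 3.86 + 0.133 = 3.993.
Under uncorrelated errors the observed covariances equal the true-score covariances, so only the own-variance terms attenuate.
True-score variance = [1.9²·0.65 + 0.5²·0.93] + 0.133 = 2.579 + 0.133 = 2.712.
Reliability = 2.712 / 3.993 = 0.679.

0.679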